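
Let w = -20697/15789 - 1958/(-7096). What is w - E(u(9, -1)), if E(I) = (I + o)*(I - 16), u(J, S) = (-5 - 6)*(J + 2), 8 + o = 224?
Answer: 243011383685/18673124 ≈ 13014.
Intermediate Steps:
o = 216 (o = -8 + 224 = 216)
u(J, S) = -22 - 11*J (u(J, S) = -11*(2 + J) = -22 - 11*J)
E(I) = (-16 + I)*(216 + I) (E(I) = (I + 216)*(I - 16) = (216 + I)*(-16 + I) = (-16 + I)*(216 + I))
w = -19325175/18673124 (w = -20697*1/15789 - 1958*(-1/7096) = -6899/5263 + 979/3548 = -19325175/18673124 ≈ -1.0349)
w - E(u(9, -1)) = -19325175/18673124 - (-3456 + (-22 - 11*9)² + 200*(-22 - 11*9)) = -19325175/18673124 - (-3456 + (-22 - 99)² + 200*(-22 - 99)) = -19325175/18673124 - (-3456 + (-121)² + 200*(-121)) = -19325175/18673124 - (-3456 + 14641 - 24200) = -19325175/18673124 - 1*(-13015) = -19325175/18673124 + 13015 = 243011383685/18673124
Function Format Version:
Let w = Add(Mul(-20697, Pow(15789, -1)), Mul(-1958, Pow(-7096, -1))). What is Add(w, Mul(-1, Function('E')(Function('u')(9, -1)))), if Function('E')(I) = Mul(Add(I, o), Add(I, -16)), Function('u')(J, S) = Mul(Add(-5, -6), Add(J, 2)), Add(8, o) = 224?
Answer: Rational(243011383685, 18673124) ≈ 13014.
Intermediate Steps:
o = 216 (o = Add(-8, 224) = 216)
Function('u')(J, S) = Add(-22, Mul(-11, J)) (Function('u')(J, S) = Mul(-11, Add(2, J)) = Add(-22, Mul(-11, J)))
Function('E')(I) = Mul(Add(-16, I), Add(216, I)) (Function('E')(I) = Mul(Add(I, 216), Add(I, -16)) = Mul(Add(216, I), Add(-16, I)) = Mul(Add(-16, I), Add(216, I)))
w = Rational(-19325175, 18673124) (w = Add(Mul(-20697, Rational(1, 15789)), Mul(-1958, Rational(-1, 7096))) = Add(Rational(-6899, 5263), Rational(979, 3548)) = Rational(-19325175, 18673124) ≈ -1.0349)
Add(w, Mul(-1, Function('E')(Function('u')(9, -1)))) = Add(Rational(-19325175, 18673124), Mul(-1, Add(-3456, Pow(Add(-22, Mul(-11, 9)), 2), Mul(200, Add(-22, Mul(-11, 9)))))) = Add(Rational(-19325175, 18673124), Mul(-1, Add(-3456, Pow(Add(-22, -99), 2), Mul(200, Add(-22, -99))))) = Add(Rational(-19325175, 18673124), Mul(-1, Add(-3456, Pow(-121, 2), Mul(200, -121)))) = Add(Rational(-19325175, 18673124), Mul(-1, Add(-3456, 14641, -24200))) = Add(Rational(-19325175, 18673124), Mul(-1, -13015)) = Add(Rational(-19325175, 18673124), 13015) = Rational(243011383685, 18673124)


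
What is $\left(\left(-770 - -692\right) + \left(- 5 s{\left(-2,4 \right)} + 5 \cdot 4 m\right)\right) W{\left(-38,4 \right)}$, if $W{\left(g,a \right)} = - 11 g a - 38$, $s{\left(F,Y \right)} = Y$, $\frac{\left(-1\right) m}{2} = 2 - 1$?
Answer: $-225492$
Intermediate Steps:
$m = -2$ ($m = - 2 \left(2 - 1\right) = \left(-2\right) 1 = -2$)
$W{\left(g,a \right)} = -38 - 11 a g$ ($W{\left(g,a \right)} = - 11 a g - 38 = -38 - 11 a g$)
$\left(\left(-770 - -692\right) + \left(- 5 s{\left(-2,4 \right)} + 5 \cdot 4 m\right)\right) W{\left(-38,4 \right)} = \left(\left(-770 - -692\right) + \left(\left(-5\right) 4 + 5 \cdot 4 \left(-2\right)\right)\right) \left(-38 - 44 \left(-38\right)\right) = \left(\left(-770 + 692\right) + \left(-20 + 20 \left(-2\right)\right)\right) \left(-38 + 1672\right) = \left(-78 - 60\right) 1634 = \left(-138\right) 1634 = -225492$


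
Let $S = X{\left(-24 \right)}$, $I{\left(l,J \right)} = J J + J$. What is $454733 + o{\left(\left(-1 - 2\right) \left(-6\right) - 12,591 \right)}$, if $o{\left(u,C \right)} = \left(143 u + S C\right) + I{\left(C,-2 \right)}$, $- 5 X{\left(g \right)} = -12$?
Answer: $\frac{2285057}{5} \approx 4.5701 \cdot 10^{5}$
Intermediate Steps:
$X{\left(g \right)} = \frac{12}{5}$ ($X{\left(g \right)} = \left(- \frac{1}{5}\right) \left(-12\right) = \frac{12}{5}$)
$I{\left(l,J \right)} = J + J^{2}$ ($I{\left(l,J \right)} = J^{2} + J = J + J^{2}$)
$S = \frac{12}{5} \approx 2.4$
$o{\left(u,C \right)} = 2 + 143 u + \frac{12 C}{5}$ ($o{\left(u,C \right)} = \left(143 u + \frac{12 C}{5}\right) - 2 \left(1 - 2\right) = \left(143 u + \frac{12 C}{5}\right) - -2 = \left(143 u + \frac{12 C}{5}\right) + 2 = 2 + 143 u + \frac{12 C}{5}$)
$454733 + o{\left(\left(-1 - 2\right) \left(-6\right) - 12,591 \right)} = 454733 + \left(2 + 143 \left(\left(-1 - 2\right) \left(-6\right) - 12\right) + \frac{12}{5} \cdot 591\right) = 454733 + \left(2 + 143 \left(\left(-3\right) \left(-6\right) - 12\right) + \frac{7092}{5}\right) = 454733 + \left(2 + 143 \left(18 - 12\right) + \frac{7092}{5}\right) = 454733 + \left(2 + 143 \cdot 6 + \frac{7092}{5}\right) = 454733 + \left(2 + 858 + \frac{7092}{5}\right) = 454733 + \frac{11392}{5} = \frac{2285057}{5}$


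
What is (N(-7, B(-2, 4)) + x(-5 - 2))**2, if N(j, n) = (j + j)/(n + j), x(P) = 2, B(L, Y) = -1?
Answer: 225/16 ≈ 14.063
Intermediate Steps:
N(j, n) = 2*j/(j + n) (N(j, n) = (2*j)/(j + n) = 2*j/(j + n))
(N(-7, B(-2, 4)) + x(-5 - 2))**2 = (2*(-7)/(-7 - 1) + 2)**2 = (2*(-7)/(-8) + 2)**2 = (2*(-7)*(-1/8) + 2)**2 = (7/4 + 2)**2 = (15/4)**2 = 225/16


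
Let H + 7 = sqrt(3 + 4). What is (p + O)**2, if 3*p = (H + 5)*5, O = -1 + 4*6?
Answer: 3656/9 + 590*sqrt(7)/9 ≈ 579.67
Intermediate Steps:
O = 23 (O = -1 + 24 = 23)
H = -7 + sqrt(7) (H = -7 + sqrt(3 + 4) = -7 + sqrt(7) ≈ -4.3542)
p = -10/3 + 5*sqrt(7)/3 (p = (((-7 + sqrt(7)) + 5)*5)/3 = ((-2 + sqrt(7))*5)/3 = (-10 + 5*sqrt(7))/3 = -10/3 + 5*sqrt(7)/3 ≈ 1.0763)
(p + O)**2 = ((-10/3 + 5*sqrt(7)/3) + 23)**2 = (59/3 + 5*sqrt(7)/3)**2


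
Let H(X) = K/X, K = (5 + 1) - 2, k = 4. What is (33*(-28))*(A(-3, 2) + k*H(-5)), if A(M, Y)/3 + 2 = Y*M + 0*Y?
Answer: 125664/5 ≈ 25133.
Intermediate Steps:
K = 4 (K = 6 - 2 = 4)
A(M, Y) = -6 + 3*M*Y (A(M, Y) = -6 + 3*(Y*M + 0*Y) = -6 + 3*(M*Y + 0) = -6 + 3*(M*Y) = -6 + 3*M*Y)
H(X) = 4/X
(33*(-28))*(A(-3, 2) + k*H(-5)) = (33*(-28))*((-6 + 3*(-3)*2) + 4*(4/(-5))) = -924*((-6 - 18) + 4*(4*(-⅕))) = -924*(-24 + 4*(-⅘)) = -924*(-24 - 16/5) = -924*(-136/5) = 125664/5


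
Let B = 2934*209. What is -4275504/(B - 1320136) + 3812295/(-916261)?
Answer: 611225933097/323866194365 ≈ 1.8873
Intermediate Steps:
B = 613206
-4275504/(B - 1320136) + 3812295/(-916261) = -4275504/(613206 - 1320136) + 3812295/(-916261) = -4275504/(-706930) + 3812295*(-1/916261) = -4275504*(-1/706930) - 3812295/916261 = 2137752/353465 - 3812295/916261 = 611225933097/323866194365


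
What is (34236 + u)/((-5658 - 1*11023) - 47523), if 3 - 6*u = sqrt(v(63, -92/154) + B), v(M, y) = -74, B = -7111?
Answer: -68473/128408 + I*sqrt(7185)/385224 ≈ -0.53325 + 0.00022004*I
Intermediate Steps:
u = 1/2 - I*sqrt(7185)/6 (u = 1/2 - sqrt(-74 - 7111)/6 = 1/2 - I*sqrt(7185)/6 ≈ 0.5 - 14.127*I)
(34236 + u)/((-5658 - 1*11023) - 47523) = (34236 + (1/2 - I*sqrt(7185)/6))/((-5658 - 1*11023) - 47523) = (68473/2 - I*sqrt(7185)/6)/((-5658 - 11023) - 47523) = (68473/2 - I*sqrt(7185)/6)/(-16681 - 47523) = (68473/2 - I*sqrt(7185)/6)/(-64204) = (68473/2 - I*sqrt(7185)/6)*(-1/64204) = -68473/128408 + I*sqrt(7185)/385224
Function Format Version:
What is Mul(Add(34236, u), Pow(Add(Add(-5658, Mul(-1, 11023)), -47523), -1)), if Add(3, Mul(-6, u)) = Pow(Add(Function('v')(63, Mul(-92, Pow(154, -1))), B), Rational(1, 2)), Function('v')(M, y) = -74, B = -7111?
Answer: Add(Rational(-68473, 128408), Mul(Rational(1, 385224), I, Pow(7185, Rational(1, 2)))) ≈ Add(-0.53325, Mul(0.00022004, I))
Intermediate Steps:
u = Add(Rational(1, 2), Mul(Rational(-1, 6), I, Pow(7185, Rational(1, 2)))) (u = Add(Rational(1, 2), Mul(Rational(-1, 6), Pow(Add(-74, -7111), Rational(1, 2)))) = Add(Rational(1, 2), Mul(Rational(-1, 6), Pow(-7185, Rational(1, 2)))) = Add(Rational(1, 2), Mul(Rational(-1, 6), Mul(I, Pow(7185, Rational(1, 2))))) = Add(Rational(1, 2), Mul(Rational(-1, 6), I, Pow(7185, Rational(1, 2)))) ≈ Add(0.50000, Mul(-14.127, I)))
Mul(Add(34236, u), Pow(Add(Add(-5658, Mul(-1, 11023)), -47523), -1)) = Mul(Add(34236, Add(Rational(1, 2), Mul(Rational(-1, 6), I, Pow(7185, Rational(1, 2))))), Pow(Add(Add(-5658, Mul(-1, 11023)), -47523), -1)) = Mul(Add(Rational(68473, 2), Mul(Rational(-1, 6), I, Pow(7185, Rational(1, 2)))), Pow(Add(Add(-5658, -11023), -47523), -1)) = Mul(Add(Rational(68473, 2), Mul(Rational(-1, 6), I, Pow(7185, Rational(1, 2)))), Pow(Add(-16681, -47523), -1)) = Mul(Add(Rational(68473, 2), Mul(Rational(-1, 6), I, Pow(7185, Rational(1, 2)))), Pow(-64204, -1)) = Mul(Add(Rational(68473, 2), Mul(Rational(-1, 6), I, Pow(7185, Rational(1, 2)))), Rational(-1, 64204)) = Add(Rational(-68473, 128408), Mul(Rational(1, 385224), I, Pow(7185, Rational(1, 2))))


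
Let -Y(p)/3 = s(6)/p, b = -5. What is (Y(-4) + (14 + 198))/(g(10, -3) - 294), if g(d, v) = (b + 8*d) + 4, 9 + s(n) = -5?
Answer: -403/430 ≈ -0.93721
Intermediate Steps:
s(n) = -14 (s(n) = -9 - 5 = -14)
Y(p) = 42/p (Y(p) = -(-42)/p = 42/p)
g(d, v) = -1 + 8*d (g(d, v) = (-5 + 8*d) + 4 = -1 + 8*d)
(Y(-4) + (14 + 198))/(g(10, -3) - 294) = (42/(-4) + (14 + 198))/((-1 + 8*10) - 294) = (42*(-¼) + 212)/((-1 + 80) - 294) = (-21/2 + 212)/(79 - 294) = (403/2)/(-215) = (403/2)*(-1/215) = -403/430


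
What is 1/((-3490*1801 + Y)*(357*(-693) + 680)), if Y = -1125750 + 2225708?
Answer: 1/1279379640572 ≈ 7.8163e-13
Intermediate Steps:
Y = 1099958
1/((-3490*1801 + Y)*(357*(-693) + 680)) = 1/((-3490*1801 + 1099958)*(357*(-693) + 680)) = 1/((-6285490 + 1099958)*(-247401 + 680)) = 1/(-5185532*(-246721)) = -1/5185532*(-1/246721) = 1/1279379640572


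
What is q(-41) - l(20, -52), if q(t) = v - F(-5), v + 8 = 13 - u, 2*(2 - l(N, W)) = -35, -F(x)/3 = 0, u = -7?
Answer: -15/2 ≈ -7.5000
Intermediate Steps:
F(x) = 0 (F(x) = -3*0 = 0)
l(N, W) = 39/2 (l(N, W) = 2 - ½*(-35) = 2 + 35/2 = 39/2)
v = 12 (v = -8 + (13 - 1*(-7)) = -8 + (13 + 7) = -8 + 20 = 12)
q(t) = 12 (q(t) = 12 - 1*0 = 12 + 0 = 12)
q(-41) - l(20, -52) = 12 - 1*39/2 = 12 - 39/2 = -15/2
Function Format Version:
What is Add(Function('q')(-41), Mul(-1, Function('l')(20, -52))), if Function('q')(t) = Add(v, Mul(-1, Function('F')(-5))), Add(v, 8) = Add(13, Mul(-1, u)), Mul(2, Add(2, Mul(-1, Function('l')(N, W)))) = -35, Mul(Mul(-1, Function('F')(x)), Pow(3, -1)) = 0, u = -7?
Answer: Rational(-15, 2) ≈ -7.5000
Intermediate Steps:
Function('F')(x) = 0 (Function('F')(x) = Mul(-3, 0) = 0)
Function('l')(N, W) = Rational(39, 2) (Function('l')(N, W) = Add(2, Mul(Rational(-1, 2), -35)) = Add(2, Rational(35, 2)) = Rational(39, 2))
v = 12 (v = Add(-8, Add(13, Mul(-1, -7))) = Add(-8, Add(13, 7)) = Add(-8, 20) = 12)
Function('q')(t) = 12 (Function('q')(t) = Add(12, Mul(-1, 0)) = Add(12, 0) = 12)
Add(Function('q')(-41), Mul(-1, Function('l')(20, -52))) = Add(12, Mul(-1, Rational(39, 2))) = Add(12, Rational(-39, 2)) = Rational(-15, 2)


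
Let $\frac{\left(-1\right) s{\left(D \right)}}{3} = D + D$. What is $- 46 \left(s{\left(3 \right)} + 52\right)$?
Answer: $-1564$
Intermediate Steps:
$s{\left(D \right)} = - 6 D$ ($s{\left(D \right)} = - 3 \left(D + D\right) = - 3 \cdot 2 D = - 6 D$)
$- 46 \left(s{\left(3 \right)} + 52\right) = - 46 \left(\left(-6\right) 3 + 52\right) = - 46 \left(-18 + 52\right) = \left(-46\right) 34 = -1564$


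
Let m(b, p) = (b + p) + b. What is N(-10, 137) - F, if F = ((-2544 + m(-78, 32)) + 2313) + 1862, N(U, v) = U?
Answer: -1517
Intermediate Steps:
m(b, p) = p + 2*b
F = 1507 (F = ((-2544 + (32 + 2*(-78))) + 2313) + 1862 = ((-2544 + (32 - 156)) + 2313) + 1862 = ((-2544 - 124) + 2313) + 1862 = (-2668 + 2313) + 1862 = -355 + 1862 = 1507)
N(-10, 137) - F = -10 - 1*1507 = -10 - 1507 = -1517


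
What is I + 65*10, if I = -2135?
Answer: -1485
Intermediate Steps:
I + 65*10 = -2135 + 65*10 = -2135 + 650 = -1485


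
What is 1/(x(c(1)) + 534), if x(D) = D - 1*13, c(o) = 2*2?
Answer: 1/525 ≈ 0.0019048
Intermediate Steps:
c(o) = 4
x(D) = -13 + D (x(D) = D - 13 = -13 + D)
1/(x(c(1)) + 534) = 1/((-13 + 4) + 534) = 1/(-9 + 534) = 1/525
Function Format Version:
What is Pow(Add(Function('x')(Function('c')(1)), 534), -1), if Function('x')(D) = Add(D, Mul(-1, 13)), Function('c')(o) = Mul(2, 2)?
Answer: Rational(1, 525) ≈ 0.0019048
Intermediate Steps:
Function('c')(o) = 4
Function('x')(D) = Add(-13, D) (Function('x')(D) = Add(D, -13) = Add(-13, D))
Pow(Add(Function('x')(Function('c')(1)), 534), -1) = Pow(Add(Add(-13, 4), 534), -1) = Pow(Add(-9, 534), -1) = Pow(525, -1) = Rational(1, 525)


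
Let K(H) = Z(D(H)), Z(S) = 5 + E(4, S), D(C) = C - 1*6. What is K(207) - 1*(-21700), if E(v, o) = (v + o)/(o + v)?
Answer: 21706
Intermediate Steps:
E(v, o) = 1 (E(v, o) = (o + v)/(o + v) = 1)
D(C) = -6 + C (D(C) = C - 6 = -6 + C)
Z(S) = 6 (Z(S) = 5 + 1 = 6)
K(H) = 6
K(207) - 1*(-21700) = 6 - 1*(-21700) = 6 + 21700 = 21706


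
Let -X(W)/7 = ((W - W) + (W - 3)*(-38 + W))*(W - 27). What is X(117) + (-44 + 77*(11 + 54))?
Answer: -5668819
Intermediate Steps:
X(W) = -7*(-38 + W)*(-27 + W)*(-3 + W) (X(W) = -7*((W - W) + (W - 3)*(-38 + W))*(W - 27) = -7*(0 + (-3 + W)*(-38 + W))*(-27 + W) = -7*(0 + (-38 + W)*(-3 + W))*(-27 + W) = -7*(-38 + W)*(-3 + W)*(-27 + W) = -7*(-38 + W)*(-27 + W)*(-3 + W))
X(117) + (-44 + 77*(11 + 54)) = (21546 - 8547*117 - 7*117³ + 476*117²) + (-44 + 77*(11 + 54)) = (21546 - 999999 - 7*1601613 + 476*13689) + (-44 + 77*65) = (21546 - 999999 - 11211291 + 6515964) + (-44 + 5005) = -5673780 + 4961 = -5668819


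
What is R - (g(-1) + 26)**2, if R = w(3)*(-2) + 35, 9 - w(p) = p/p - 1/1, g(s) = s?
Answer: -608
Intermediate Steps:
w(p) = 9 (w(p) = 9 - (p/p - 1/1) = 9 - (1 - 1*1) = 9 - (1 - 1) = 9 - 1*0 = 9 + 0 = 9)
R = 17 (R = 9*(-2) + 35 = -18 + 35 = 17)
R - (g(-1) + 26)**2 = 17 - (-1 + 26)**2 = 17 - 1*25**2 = 17 - 1*625 = 17 - 625 = -608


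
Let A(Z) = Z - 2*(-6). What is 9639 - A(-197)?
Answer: 9824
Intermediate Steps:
A(Z) = 12 + Z (A(Z) = Z + 12 = 12 + Z)
9639 - A(-197) = 9639 - (12 - 197) = 9639 - 1*(-185) = 9639 + 185 = 9824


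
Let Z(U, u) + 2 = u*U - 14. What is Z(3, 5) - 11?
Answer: -12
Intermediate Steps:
Z(U, u) = -16 + U*u (Z(U, u) = -2 + (u*U - 14) = -2 + (U*u - 14) = -2 + (-14 + U*u) = -16 + U*u)
Z(3, 5) - 11 = (-16 + 3*5) - 11 = (-16 + 15) - 11 = -1 - 11 = -12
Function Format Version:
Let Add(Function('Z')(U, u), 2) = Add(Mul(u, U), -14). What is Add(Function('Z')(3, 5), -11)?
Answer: -12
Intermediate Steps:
Function('Z')(U, u) = Add(-16, Mul(U, u)) (Function('Z')(U, u) = Add(-2, Add(Mul(u, U), -14)) = Add(-2, Add(Mul(U, u), -14)) = Add(-2, Add(-14, Mul(U, u))) = Add(-16, Mul(U, u)))
Add(Function('Z')(3, 5), -11) = Add(Add(-16, Mul(3, 5)), -11) = Add(Add(-16, 15), -11) = Add(-1, -11) = -12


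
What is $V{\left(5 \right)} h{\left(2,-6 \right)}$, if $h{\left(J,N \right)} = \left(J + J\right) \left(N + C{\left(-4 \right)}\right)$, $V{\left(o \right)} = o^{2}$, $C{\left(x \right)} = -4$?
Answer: $-1000$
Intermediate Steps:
$h{\left(J,N \right)} = 2 J \left(-4 + N\right)$ ($h{\left(J,N \right)} = \left(J + J\right) \left(N - 4\right) = 2 J \left(-4 + N\right)$)
$V{\left(5 \right)} h{\left(2,-6 \right)} = 5^{2} \cdot 2 \cdot 2 \left(-4 - 6\right) = 25 \cdot 2 \cdot 2 \left(-10\right) = 25 \left(-40\right) = -1000$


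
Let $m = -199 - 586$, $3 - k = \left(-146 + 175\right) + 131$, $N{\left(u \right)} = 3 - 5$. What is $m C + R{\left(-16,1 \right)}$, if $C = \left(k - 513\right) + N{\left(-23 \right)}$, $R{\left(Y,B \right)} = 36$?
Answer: $527556$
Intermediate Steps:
$N{\left(u \right)} = -2$ ($N{\left(u \right)} = 3 - 5 = -2$)
$k = -157$ ($k = 3 - \left(\left(-146 + 175\right) + 131\right) = 3 - \left(29 + 131\right) = 3 - 160 = -157$)
$m = -785$ ($m = -199 - 586 = -785$)
$C = -672$ ($C = \left(-157 - 513\right) - 2 = -670 - 2 = -672$)
$m C + R{\left(-16,1 \right)} = \left(-785\right) \left(-672\right) + 36 = 527520 + 36 = 527556$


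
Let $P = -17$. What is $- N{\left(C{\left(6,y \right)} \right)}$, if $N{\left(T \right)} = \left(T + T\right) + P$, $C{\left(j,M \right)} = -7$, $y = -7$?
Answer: $31$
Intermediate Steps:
$N{\left(T \right)} = -17 + 2 T$ ($N{\left(T \right)} = \left(T + T\right) - 17 = 2 T - 17 = -17 + 2 T$)
$- N{\left(C{\left(6,y \right)} \right)} = - (-17 + 2 \left(-7\right)) = - (-17 - 14) = \left(-1\right) \left(-31\right) = 31$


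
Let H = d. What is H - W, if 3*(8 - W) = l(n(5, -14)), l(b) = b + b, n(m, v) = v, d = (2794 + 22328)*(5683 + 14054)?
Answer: 1487498690/3 ≈ 4.9583e+8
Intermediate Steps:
d = 495832914 (d = 25122*19737 = 495832914)
l(b) = 2*b
W = 52/3 (W = 8 - 2*(-14)/3 = 8 - 1/3*(-28) = 8 + 28/3 = 52/3 ≈ 17.333)
H = 495832914
H - W = 495832914 - 1*52/3 = 495832914 - 52/3 = 1487498690/3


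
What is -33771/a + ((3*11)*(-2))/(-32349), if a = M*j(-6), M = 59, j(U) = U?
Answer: 121386827/1272394 ≈ 95.400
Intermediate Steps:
a = -354 (a = 59*(-6) = -354)
-33771/a + ((3*11)*(-2))/(-32349) = -33771/(-354) + ((3*11)*(-2))/(-32349) = -33771*(-1/354) + (33*(-2))*(-1/32349) = 11257/118 - 66*(-1/32349) = 11257/118 + 22/10783 = 121386827/1272394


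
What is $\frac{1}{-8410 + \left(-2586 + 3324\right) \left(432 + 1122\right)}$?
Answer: $\frac{1}{1138442} \approx 8.7839 \cdot 10^{-7}$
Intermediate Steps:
$\frac{1}{-8410 + \left(-2586 + 3324\right) \left(432 + 1122\right)} = \frac{1}{-8410 + 738 \cdot 1554} = \frac{1}{-8410 + 1146852} = \frac{1}{1138442}$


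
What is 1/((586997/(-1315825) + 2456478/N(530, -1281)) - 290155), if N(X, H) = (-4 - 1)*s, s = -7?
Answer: -12775/2810121354 ≈ -4.5461e-6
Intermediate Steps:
N(X, H) = 35 (N(X, H) = (-4 - 1)*(-7) = -5*(-7) = 35)
1/((586997/(-1315825) + 2456478/N(530, -1281)) - 290155) = 1/((586997/(-1315825) + 2456478/35) - 290155) = 1/((586997*(-1/1315825) + 2456478*(1/35)) - 290155) = 1/((-5699/12775 + 2456478/35) - 290155) = 1/(896608771/12775 - 290155) = 1/(-2810121354/12775) = -12775/2810121354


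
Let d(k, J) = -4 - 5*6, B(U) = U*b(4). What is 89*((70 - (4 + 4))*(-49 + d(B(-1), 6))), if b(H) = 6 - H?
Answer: -457994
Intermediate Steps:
B(U) = 2*U (B(U) = U*(6 - 1*4) = U*(6 - 4) = U*2 = 2*U)
d(k, J) = -34 (d(k, J) = -4 - 30 = -34)
89*((70 - (4 + 4))*(-49 + d(B(-1), 6))) = 89*((70 - (4 + 4))*(-49 - 34)) = 89*((70 - 1*8)*(-83)) = 89*((70 - 8)*(-83)) = 89*(62*(-83)) = 89*(-5146) = -457994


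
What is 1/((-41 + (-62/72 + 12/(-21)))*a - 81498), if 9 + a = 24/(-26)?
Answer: -1092/88536017 ≈ -1.2334e-5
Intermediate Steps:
a = -129/13 (a = -9 + 24/(-26) = -9 + 24*(-1/26) = -9 - 12/13 = -129/13 ≈ -9.9231)
1/((-41 + (-62/72 + 12/(-21)))*a - 81498) = 1/((-41 + (-62/72 + 12/(-21)))*(-129/13) - 81498) = 1/((-41 + (-62*1/72 + 12*(-1/21)))*(-129/13) - 81498) = 1/((-41 + (-31/36 - 4/7))*(-129/13) - 81498) = 1/((-41 - 361/252)*(-129/13) - 81498) = 1/(-10693/252*(-129/13) - 81498) = 1/(459799/1092 - 81498) = 1/(-88536017/1092) = -1092/88536017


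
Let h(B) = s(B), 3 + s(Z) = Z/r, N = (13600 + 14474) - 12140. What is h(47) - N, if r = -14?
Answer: -223165/14 ≈ -15940.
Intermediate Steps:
N = 15934 (N = 28074 - 12140 = 15934)
s(Z) = -3 - Z/14 (s(Z) = -3 + Z/(-14) = -3 + Z*(-1/14) = -3 - Z/14)
h(B) = -3 - B/14
h(47) - N = (-3 - 1/14*47) - 1*15934 = (-3 - 47/14) - 15934 = -89/14 - 15934 = -223165/14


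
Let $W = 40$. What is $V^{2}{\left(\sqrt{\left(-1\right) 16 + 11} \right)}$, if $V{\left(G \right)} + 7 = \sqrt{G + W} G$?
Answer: $\left(7 - i \sqrt{5} \sqrt{40 + i \sqrt{5}}\right)^{2} \approx -145.47 - 209.25 i$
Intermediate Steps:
$V{\left(G \right)} = -7 + G \sqrt{40 + G}$ ($V{\left(G \right)} = -7 + \sqrt{G + 40} G = -7 + \sqrt{40 + G} G = -7 + G \sqrt{40 + G}$)
$V^{2}{\left(\sqrt{\left(-1\right) 16 + 11} \right)} = \left(-7 + \sqrt{\left(-1\right) 16 + 11} \sqrt{40 + \sqrt{\left(-1\right) 16 + 11}}\right)^{2} = \left(-7 + \sqrt{-16 + 11} \sqrt{40 + \sqrt{-16 + 11}}\right)^{2} = \left(-7 + \sqrt{-5} \sqrt{40 + \sqrt{-5}}\right)^{2} = \left(-7 + i \sqrt{5} \sqrt{40 + i \sqrt{5}}\right)^{2}$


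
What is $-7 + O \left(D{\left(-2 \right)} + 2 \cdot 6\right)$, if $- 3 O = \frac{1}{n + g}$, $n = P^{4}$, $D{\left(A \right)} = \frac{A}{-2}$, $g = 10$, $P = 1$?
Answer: $- \frac{244}{33} \approx -7.3939$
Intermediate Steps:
$D{\left(A \right)} = - \frac{A}{2}$ ($D{\left(A \right)} = A \left(- \frac{1}{2}\right) = - \frac{A}{2}$)
$n = 1$ ($n = 1^{4} = 1$)
$O = - \frac{1}{33}$ ($O = - \frac{1}{3 \left(1 + 10\right)} = - \frac{1}{3 \cdot 11} = \left(- \frac{1}{3}\right) \frac{1}{11} = - \frac{1}{33} \approx -0.030303$)
$-7 + O \left(D{\left(-2 \right)} + 2 \cdot 6\right) = -7 - \frac{\left(- \frac{1}{2}\right) \left(-2\right) + 2 \cdot 6}{33} = -7 - \frac{1 + 12}{33} = -7 - \frac{13}{33} = - \frac{244}{33}$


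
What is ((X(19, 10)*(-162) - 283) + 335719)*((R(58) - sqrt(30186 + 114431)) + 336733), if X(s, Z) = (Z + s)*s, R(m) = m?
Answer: 82909187634 - 246174*sqrt(144617) ≈ 8.2816e+10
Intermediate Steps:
X(s, Z) = s*(Z + s)
((X(19, 10)*(-162) - 283) + 335719)*((R(58) - sqrt(30186 + 114431)) + 336733) = (((19*(10 + 19))*(-162) - 283) + 335719)*((58 - sqrt(30186 + 114431)) + 336733) = (((19*29)*(-162) - 283) + 335719)*((58 - sqrt(144617)) + 336733) = ((551*(-162) - 283) + 335719)*(336791 - sqrt(144617)) = ((-89262 - 283) + 335719)*(336791 - sqrt(144617)) = (-89545 + 335719)*(336791 - sqrt(144617)) = 246174*(336791 - sqrt(144617)) = 82909187634 - 246174*sqrt(144617)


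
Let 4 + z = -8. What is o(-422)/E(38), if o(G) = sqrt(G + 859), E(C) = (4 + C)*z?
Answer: -sqrt(437)/504 ≈ -0.041477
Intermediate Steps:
z = -12 (z = -4 - 8 = -12)
E(C) = -48 - 12*C (E(C) = (4 + C)*(-12) = -48 - 12*C)
o(G) = sqrt(859 + G)
o(-422)/E(38) = sqrt(859 - 422)/(-48 - 12*38) = sqrt(437)/(-48 - 456) = sqrt(437)/(-504) = sqrt(437)*(-1/504) = -sqrt(437)/504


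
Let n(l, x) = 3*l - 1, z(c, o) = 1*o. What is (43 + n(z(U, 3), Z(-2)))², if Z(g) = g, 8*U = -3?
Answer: 2601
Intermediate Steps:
U = -3/8 (U = (⅛)*(-3) = -3/8 ≈ -0.37500)
z(c, o) = o
n(l, x) = -1 + 3*l
(43 + n(z(U, 3), Z(-2)))² = (43 + (-1 + 3*3))² = (43 + (-1 + 9))² = (43 + 8)² = 51² = 2601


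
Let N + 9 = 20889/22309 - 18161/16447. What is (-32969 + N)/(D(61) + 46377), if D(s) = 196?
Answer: -12100221496660/17088384596479 ≈ -0.70810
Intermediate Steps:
N = -3363837473/366916123 (N = -9 + (20889/22309 - 18161/16447) = -9 - 61592366/366916123 = -3363837473/366916123 ≈ -9.1679)
(-32969 + N)/(D(61) + 46377) = (-32969 - 3363837473/366916123)/(196 + 46377) = -12100221496660/366916123/46573 = -12100221496660/366916123*1/46573 = -12100221496660/17088384596479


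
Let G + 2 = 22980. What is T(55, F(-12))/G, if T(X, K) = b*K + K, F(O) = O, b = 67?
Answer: -408/11489 ≈ -0.035512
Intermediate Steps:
T(X, K) = 68*K (T(X, K) = 67*K + K = 68*K)
G = 22978 (G = -2 + 22980 = 22978)
T(55, F(-12))/G = (68*(-12))/22978 = -816*1/22978 = -408/11489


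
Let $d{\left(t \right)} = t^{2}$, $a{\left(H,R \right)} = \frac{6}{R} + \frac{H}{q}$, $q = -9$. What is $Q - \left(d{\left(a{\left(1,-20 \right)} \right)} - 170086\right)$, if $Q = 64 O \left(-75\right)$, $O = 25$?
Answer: $\frac{405695231}{8100} \approx 50086.0$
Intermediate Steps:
$a{\left(H,R \right)} = \frac{6}{R} - \frac{H}{9}$ ($a{\left(H,R \right)} = \frac{6}{R} + \frac{H}{-9} = \frac{6}{R} + H \left(- \frac{1}{9}\right) = \frac{6}{R} - \frac{H}{9}$)
$Q = -120000$ ($Q = 64 \cdot 25 \left(-75\right) = 1600 \left(-75\right) = -120000$)
$Q - \left(d{\left(a{\left(1,-20 \right)} \right)} - 170086\right) = -120000 - \left(\left(\frac{6}{-20} - \frac{1}{9}\right)^{2} - 170086\right) = -120000 - \left(\left(6 \left(- \frac{1}{20}\right) - \frac{1}{9}\right)^{2} - 170086\right) = -120000 - \left(\left(- \frac{3}{10} - \frac{1}{9}\right)^{2} - 170086\right) = -120000 - \left(\left(- \frac{37}{90}\right)^{2} - 170086\right) = -120000 - \left(\frac{1369}{8100} - 170086\right) = -120000 - - \frac{1377695231}{8100} = -120000 + \frac{1377695231}{8100} = \frac{405695231}{8100}$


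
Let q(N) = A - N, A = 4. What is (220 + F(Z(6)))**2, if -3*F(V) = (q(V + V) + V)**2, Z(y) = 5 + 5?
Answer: 43264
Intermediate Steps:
q(N) = 4 - N
Z(y) = 10
F(V) = -(4 - V)**2/3 (F(V) = -((4 - (V + V)) + V)**2/3 = -((4 - 2*V) + V)**2/3 = -(4 - V)**2/3)
(220 + F(Z(6)))**2 = (220 - (-4 + 10)**2/3)**2 = (220 - 1/3*6**2)**2 = (220 - 1/3*36)**2 = (220 - 12)**2 = 208**2 = 43264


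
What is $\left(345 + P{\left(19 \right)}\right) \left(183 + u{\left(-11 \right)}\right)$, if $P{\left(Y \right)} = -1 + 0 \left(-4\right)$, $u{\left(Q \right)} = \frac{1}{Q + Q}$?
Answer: $\frac{692300}{11} \approx 62936.0$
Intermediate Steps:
$u{\left(Q \right)} = \frac{1}{2 Q}$
$P{\left(Y \right)} = -1$ ($P{\left(Y \right)} = -1 + 0 = -1$)
$\left(345 + P{\left(19 \right)}\right) \left(183 + u{\left(-11 \right)}\right) = \left(345 - 1\right) \left(183 + \frac{1}{2 \left(-11\right)}\right) = 344 \left(183 + \frac{1}{2} \left(- \frac{1}{11}\right)\right) = 344 \left(183 - \frac{1}{22}\right) = 344 \cdot \frac{4025}{22} = \frac{692300}{11}$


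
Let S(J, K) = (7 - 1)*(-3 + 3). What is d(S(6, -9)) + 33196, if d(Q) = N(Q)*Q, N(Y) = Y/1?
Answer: 33196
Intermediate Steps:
N(Y) = Y (N(Y) = Y*1 = Y)
S(J, K) = 0 (S(J, K) = 6*0 = 0)
d(Q) = Q**2 (d(Q) = Q*Q = Q**2)
d(S(6, -9)) + 33196 = 0**2 + 33196 = 0 + 33196 = 33196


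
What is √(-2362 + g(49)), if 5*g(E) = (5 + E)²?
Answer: I*√44470/5 ≈ 42.176*I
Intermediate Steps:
g(E) = (5 + E)²/5
√(-2362 + g(49)) = √(-2362 + (5 + 49)²/5) = √(-2362 + (⅕)*54²) = √(-2362 + (⅕)*2916) = √(-2362 + 2916/5) = √(-8894/5) = I*√44470/5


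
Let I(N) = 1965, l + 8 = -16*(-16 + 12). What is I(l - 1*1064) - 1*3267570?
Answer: -3265605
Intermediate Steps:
l = 56 (l = -8 - 16*(-16 + 12) = -8 - 16*(-4) = -8 + 64 = 56)
I(l - 1*1064) - 1*3267570 = 1965 - 1*3267570 = 1965 - 3267570 = -3265605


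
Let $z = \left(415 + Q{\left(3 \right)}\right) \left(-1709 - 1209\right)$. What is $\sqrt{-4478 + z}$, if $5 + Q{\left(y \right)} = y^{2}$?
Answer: $4 i \sqrt{76695} \approx 1107.8 i$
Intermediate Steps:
$Q{\left(y \right)} = -5 + y^{2}$
$z = -1222642$ ($z = \left(415 - \left(5 - 3^{2}\right)\right) \left(-1709 - 1209\right) = \left(415 + \left(-5 + 9\right)\right) \left(-2918\right) = \left(415 + 4\right) \left(-2918\right) = 419 \left(-2918\right) = -1222642$)
$\sqrt{-4478 + z} = \sqrt{-4478 - 1222642} = \sqrt{-1227120} = 4 i \sqrt{76695}$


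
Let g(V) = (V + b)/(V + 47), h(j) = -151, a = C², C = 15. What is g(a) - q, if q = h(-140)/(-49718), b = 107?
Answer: 2058163/1690412 ≈ 1.2176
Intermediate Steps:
a = 225 (a = 15² = 225)
g(V) = (107 + V)/(47 + V) (g(V) = (V + 107)/(V + 47) = (107 + V)/(47 + V))
q = 151/49718 (q = -151/(-49718) = -151*(-1/49718) = 151/49718 ≈ 0.0030371)
g(a) - q = (107 + 225)/(47 + 225) - 1*151/49718 = 332/272 - 151/49718 = (1/272)*332 - 151/49718 = 83/68 - 151/49718 = 2058163/1690412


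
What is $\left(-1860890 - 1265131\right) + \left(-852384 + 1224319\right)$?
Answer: $-2754086$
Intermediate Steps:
$\left(-1860890 - 1265131\right) + \left(-852384 + 1224319\right) = -3126021 + 371935 = -2754086$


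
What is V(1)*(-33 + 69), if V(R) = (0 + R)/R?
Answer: 36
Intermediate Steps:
V(R) = 1 (V(R) = R/R = 1)
V(1)*(-33 + 69) = 1*(-33 + 69) = 1*36 = 36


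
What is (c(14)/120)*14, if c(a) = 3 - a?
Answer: -77/60 ≈ -1.2833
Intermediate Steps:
(c(14)/120)*14 = ((3 - 1*14)/120)*14 = ((3 - 14)*(1/120))*14 = -11*1/120*14 = -11/120*14 = -77/60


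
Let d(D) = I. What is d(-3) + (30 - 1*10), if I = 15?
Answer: 35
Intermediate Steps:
d(D) = 15
d(-3) + (30 - 1*10) = 15 + (30 - 1*10) = 15 + (30 - 10) = 15 + 20 = 35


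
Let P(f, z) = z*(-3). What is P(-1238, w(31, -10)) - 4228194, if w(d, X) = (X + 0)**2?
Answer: -4228494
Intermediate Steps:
w(d, X) = X**2
P(f, z) = -3*z
P(-1238, w(31, -10)) - 4228194 = -3*(-10)**2 - 4228194 = -3*100 - 4228194 = -300 - 4228194 = -4228494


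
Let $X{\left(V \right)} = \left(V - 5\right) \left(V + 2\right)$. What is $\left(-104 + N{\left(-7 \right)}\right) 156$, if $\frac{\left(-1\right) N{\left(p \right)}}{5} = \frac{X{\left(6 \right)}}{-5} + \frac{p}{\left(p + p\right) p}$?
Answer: $- \frac{104442}{7} \approx -14920.0$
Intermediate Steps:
$X{\left(V \right)} = \left(-5 + V\right) \left(2 + V\right)$
$N{\left(p \right)} = 8 - \frac{5}{2 p}$ ($N{\left(p \right)} = - 5 \left(\frac{-10 + 6^{2} - 18}{-5} + \frac{p}{\left(p + p\right) p}\right) = - 5 \left(\left(-10 + 36 - 18\right) \left(- \frac{1}{5}\right) + \frac{p}{2 p p}\right) = - 5 \left(8 \left(- \frac{1}{5}\right) + \frac{p}{2 p^{2}}\right) = - 5 \left(- \frac{8}{5} + p \frac{1}{2 p^{2}}\right) = - 5 \left(- \frac{8}{5} + \frac{1}{2 p}\right) = 8 - \frac{5}{2 p}$)
$\left(-104 + N{\left(-7 \right)}\right) 156 = \left(-104 + \left(8 - \frac{5}{2 \left(-7\right)}\right)\right) 156 = \left(-104 + \left(8 - - \frac{5}{14}\right)\right) 156 = \left(-104 + \left(8 + \frac{5}{14}\right)\right) 156 = \left(-104 + \frac{117}{14}\right) 156 = \left(- \frac{1339}{14}\right) 156 = - \frac{104442}{7}$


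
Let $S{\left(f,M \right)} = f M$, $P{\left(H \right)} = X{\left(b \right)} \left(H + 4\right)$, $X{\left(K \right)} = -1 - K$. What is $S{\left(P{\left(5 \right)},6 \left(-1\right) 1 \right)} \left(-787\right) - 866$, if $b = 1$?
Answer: $-85862$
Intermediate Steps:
$P{\left(H \right)} = -8 - 2 H$ ($P{\left(H \right)} = \left(-1 - 1\right) \left(H + 4\right) = \left(-1 - 1\right) \left(4 + H\right) = - 2 \left(4 + H\right) = -8 - 2 H$)
$S{\left(f,M \right)} = M f$
$S{\left(P{\left(5 \right)},6 \left(-1\right) 1 \right)} \left(-787\right) - 866 = 6 \left(-1\right) 1 \left(-8 - 10\right) \left(-787\right) - 866 = \left(-6\right) 1 \left(-8 - 10\right) \left(-787\right) - 866 = \left(-6\right) \left(-18\right) \left(-787\right) - 866 = 108 \left(-787\right) - 866 = -84996 - 866 = -85862$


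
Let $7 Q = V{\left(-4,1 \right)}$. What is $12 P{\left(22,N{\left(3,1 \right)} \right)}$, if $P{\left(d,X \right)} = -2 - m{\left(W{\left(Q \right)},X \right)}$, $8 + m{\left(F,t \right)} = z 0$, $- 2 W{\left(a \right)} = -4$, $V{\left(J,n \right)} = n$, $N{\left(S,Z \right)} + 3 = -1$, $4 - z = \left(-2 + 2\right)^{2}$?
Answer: $72$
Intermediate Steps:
$z = 4$ ($z = 4 - \left(-2 + 2\right)^{2} = 4 - 0^{2} = 4 - 0 = 4 + 0 = 4$)
$N{\left(S,Z \right)} = -4$ ($N{\left(S,Z \right)} = -3 - 1 = -4$)
$Q = \frac{1}{7}$ ($Q = \frac{1}{7} \cdot 1 = \frac{1}{7} \approx 0.14286$)
$W{\left(a \right)} = 2$ ($W{\left(a \right)} = \left(- \frac{1}{2}\right) \left(-4\right) = 2$)
$m{\left(F,t \right)} = -8$ ($m{\left(F,t \right)} = -8 + 4 \cdot 0 = -8 + 0 = -8$)
$P{\left(d,X \right)} = 6$ ($P{\left(d,X \right)} = -2 - -8 = -2 + 8 = 6$)
$12 P{\left(22,N{\left(3,1 \right)} \right)} = 12 \cdot 6 = 72$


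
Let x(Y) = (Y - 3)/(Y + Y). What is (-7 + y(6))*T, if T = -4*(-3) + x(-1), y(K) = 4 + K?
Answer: 42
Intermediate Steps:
x(Y) = (-3 + Y)/(2*Y) (x(Y) = (-3 + Y)/((2*Y)) = (-3 + Y)*(1/(2*Y)) = (-3 + Y)/(2*Y))
T = 14 (T = -4*(-3) + (½)*(-3 - 1)/(-1) = 12 + (½)*(-1)*(-4) = 12 + 2 = 14)
(-7 + y(6))*T = (-7 + (4 + 6))*14 = (-7 + 10)*14 = 3*14 = 42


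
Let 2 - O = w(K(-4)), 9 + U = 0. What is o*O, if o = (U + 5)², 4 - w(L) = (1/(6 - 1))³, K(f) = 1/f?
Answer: -3984/125 ≈ -31.872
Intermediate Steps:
U = -9 (U = -9 + 0 = -9)
w(L) = 499/125 (w(L) = 4 - (1/(6 - 1))³ = 4 - (1/5)³ = 4 - (⅕)³ = 4 - 1*1/125 = 4 - 1/125 = 499/125)
O = -249/125 (O = 2 - 1*499/125 = 2 - 499/125 = -249/125 ≈ -1.9920)
o = 16 (o = (-9 + 5)² = (-4)² = 16)
o*O = 16*(-249/125) = -3984/125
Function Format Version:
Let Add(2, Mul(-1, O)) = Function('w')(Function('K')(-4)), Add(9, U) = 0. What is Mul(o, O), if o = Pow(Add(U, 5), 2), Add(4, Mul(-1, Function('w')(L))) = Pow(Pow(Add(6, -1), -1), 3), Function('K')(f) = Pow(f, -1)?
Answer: Rational(-3984, 125) ≈ -31.872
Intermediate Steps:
U = -9 (U = Add(-9, 0) = -9)
Function('w')(L) = Rational(499, 125) (Function('w')(L) = Add(4, Mul(-1, Pow(Pow(Add(6, -1), -1), 3))) = Add(4, Mul(-1, Pow(Pow(5, -1), 3))) = Add(4, Mul(-1, Pow(Rational(1, 5), 3))) = Add(4, Mul(-1, Rational(1, 125))) = Add(4, Rational(-1, 125)) = Rational(499, 125))
O = Rational(-249, 125) (O = Add(2, Mul(-1, Rational(499, 125))) = Add(2, Rational(-499, 125)) = Rational(-249, 125) ≈ -1.9920)
o = 16 (o = Pow(Add(-9, 5), 2) = Pow(-4, 2) = 16)
Mul(o, O) = Mul(16, Rational(-249, 125)) = Rational(-3984, 125)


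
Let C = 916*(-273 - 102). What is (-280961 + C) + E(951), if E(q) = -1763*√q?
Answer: -624461 - 1763*√951 ≈ -6.7883e+5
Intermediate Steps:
C = -343500 (C = 916*(-375) = -343500)
(-280961 + C) + E(951) = (-280961 - 343500) - 1763*√951 = -624461 - 1763*√951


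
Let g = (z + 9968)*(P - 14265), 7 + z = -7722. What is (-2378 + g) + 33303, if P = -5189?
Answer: -43526581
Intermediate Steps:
z = -7729 (z = -7 - 7722 = -7729)
g = -43557506 (g = (-7729 + 9968)*(-5189 - 14265) = 2239*(-19454) = -43557506)
(-2378 + g) + 33303 = (-2378 - 43557506) + 33303 = -43559884 + 33303 = -43526581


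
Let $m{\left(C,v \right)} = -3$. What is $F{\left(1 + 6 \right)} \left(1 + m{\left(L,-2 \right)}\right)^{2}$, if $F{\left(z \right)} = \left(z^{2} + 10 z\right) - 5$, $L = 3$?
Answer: $456$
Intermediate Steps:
$F{\left(z \right)} = -5 + z^{2} + 10 z$
$F{\left(1 + 6 \right)} \left(1 + m{\left(L,-2 \right)}\right)^{2} = \left(-5 + \left(1 + 6\right)^{2} + 10 \left(1 + 6\right)\right) \left(1 - 3\right)^{2} = \left(-5 + 7^{2} + 10 \cdot 7\right) \left(-2\right)^{2} = \left(-5 + 49 + 70\right) 4 = 114 \cdot 4 = 456$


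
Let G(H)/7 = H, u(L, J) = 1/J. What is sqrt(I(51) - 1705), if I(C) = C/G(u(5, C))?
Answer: I*sqrt(65338)/7 ≈ 36.516*I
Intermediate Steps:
G(H) = 7*H
I(C) = C**2/7 (I(C) = C/((7/C)) = C*(C/7) = C**2/7)
sqrt(I(51) - 1705) = sqrt((1/7)*51**2 - 1705) = sqrt((1/7)*2601 - 1705) = sqrt(2601/7 - 1705) = sqrt(-9334/7) = I*sqrt(65338)/7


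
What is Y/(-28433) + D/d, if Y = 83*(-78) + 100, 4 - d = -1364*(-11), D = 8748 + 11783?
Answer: -488147923/426495000 ≈ -1.1446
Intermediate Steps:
D = 20531
d = -15000 (d = 4 - (-1364)*(-11) = 4 - 1*15004 = 4 - 15004 = -15000)
Y = -6374 (Y = -6474 + 100 = -6374)
Y/(-28433) + D/d = -6374/(-28433) + 20531/(-15000) = -6374*(-1/28433) + 20531*(-1/15000) = 6374/28433 - 20531/15000 = -488147923/426495000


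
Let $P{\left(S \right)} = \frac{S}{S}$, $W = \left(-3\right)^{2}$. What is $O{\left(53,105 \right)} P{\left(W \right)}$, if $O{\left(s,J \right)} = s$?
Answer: $53$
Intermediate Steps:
$W = 9$
$P{\left(S \right)} = 1$
$O{\left(53,105 \right)} P{\left(W \right)} = 53 \cdot 1 = 53$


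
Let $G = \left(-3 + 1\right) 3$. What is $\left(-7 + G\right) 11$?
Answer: $-143$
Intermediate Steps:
$G = -6$ ($G = \left(-2\right) 3 = -6$)
$\left(-7 + G\right) 11 = \left(-7 - 6\right) 11 = \left(-13\right) 11 = -143$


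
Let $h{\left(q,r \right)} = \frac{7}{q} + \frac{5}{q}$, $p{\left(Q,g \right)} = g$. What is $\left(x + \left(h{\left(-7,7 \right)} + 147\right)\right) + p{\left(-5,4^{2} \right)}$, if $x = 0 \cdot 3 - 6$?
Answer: $\frac{1087}{7} \approx 155.29$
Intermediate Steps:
$h{\left(q,r \right)} = \frac{12}{q}$
$x = -6$ ($x = 0 - 6 = -6$)
$\left(x + \left(h{\left(-7,7 \right)} + 147\right)\right) + p{\left(-5,4^{2} \right)} = \left(-6 + \left(\frac{12}{-7} + 147\right)\right) + 4^{2} = \left(-6 + \left(12 \left(- \frac{1}{7}\right) + 147\right)\right) + 16 = \left(-6 + \left(- \frac{12}{7} + 147\right)\right) + 16 = \left(-6 + \frac{1017}{7}\right) + 16 = \frac{975}{7} + 16 = \frac{1087}{7}$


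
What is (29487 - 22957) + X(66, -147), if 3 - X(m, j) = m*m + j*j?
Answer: -19432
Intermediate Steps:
X(m, j) = 3 - j**2 - m**2 (X(m, j) = 3 - (m*m + j*j) = 3 - (m**2 + j**2) = 3 - (j**2 + m**2) = 3 + (-j**2 - m**2) = 3 - j**2 - m**2)
(29487 - 22957) + X(66, -147) = (29487 - 22957) + (3 - 1*(-147)**2 - 1*66**2) = 6530 + (3 - 1*21609 - 1*4356) = 6530 + (3 - 21609 - 4356) = 6530 - 25962 = -19432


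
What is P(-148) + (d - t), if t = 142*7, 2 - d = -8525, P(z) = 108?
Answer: 7641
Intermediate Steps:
d = 8527 (d = 2 - 1*(-8525) = 2 + 8525 = 8527)
t = 994
P(-148) + (d - t) = 108 + (8527 - 1*994) = 108 + (8527 - 994) = 108 + 7533 = 7641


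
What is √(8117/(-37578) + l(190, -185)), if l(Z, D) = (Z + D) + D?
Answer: I*√254484115746/37578 ≈ 13.424*I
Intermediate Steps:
l(Z, D) = Z + 2*D (l(Z, D) = (D + Z) + D = Z + 2*D)
√(8117/(-37578) + l(190, -185)) = √(8117/(-37578) + (190 + 2*(-185))) = √(8117*(-1/37578) + (190 - 370)) = √(-8117/37578 - 180) = √(-6772157/37578) = I*√254484115746/37578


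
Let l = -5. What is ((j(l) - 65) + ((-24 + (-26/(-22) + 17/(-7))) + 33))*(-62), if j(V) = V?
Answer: 297166/77 ≈ 3859.3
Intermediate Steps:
((j(l) - 65) + ((-24 + (-26/(-22) + 17/(-7))) + 33))*(-62) = ((-5 - 65) + ((-24 + (-26/(-22) + 17/(-7))) + 33))*(-62) = (-70 + ((-24 + (-26*(-1/22) + 17*(-⅐))) + 33))*(-62) = (-70 + ((-24 + (13/11 - 17/7)) + 33))*(-62) = (-70 + ((-24 - 96/77) + 33))*(-62) = (-70 + (-1944/77 + 33))*(-62) = (-70 + 597/77)*(-62) = -4793/77*(-62) = 297166/77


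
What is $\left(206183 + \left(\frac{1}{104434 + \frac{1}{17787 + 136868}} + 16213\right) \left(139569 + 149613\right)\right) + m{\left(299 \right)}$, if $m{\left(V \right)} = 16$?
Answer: $\frac{25242848618477175575}{5383746757} \approx 4.6887 \cdot 10^{9}$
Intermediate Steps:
$\left(206183 + \left(\frac{1}{104434 + \frac{1}{17787 + 136868}} + 16213\right) \left(139569 + 149613\right)\right) + m{\left(299 \right)} = \left(206183 + \left(\frac{1}{104434 + \frac{1}{17787 + 136868}} + 16213\right) \left(139569 + 149613\right)\right) + 16 = \left(206183 + \left(\frac{1}{104434 + \frac{1}{154655}} + 16213\right) 289182\right) + 16 = \left(206183 + \left(\frac{1}{\frac{16151240271}{154655}} + 16213\right) 289182\right) + 16 = \left(206183 + \left(\frac{154655}{16151240271} + 16213\right) 289182\right) + 16 = \left(206183 + \frac{261860058668378}{16151240271} \cdot 289182\right) + 16 = \left(206183 + \frac{25241738495279628932}{5383746757}\right) + 16 = \frac{25242848532337227463}{5383746757} + 16 = \frac{25242848618477175575}{5383746757}$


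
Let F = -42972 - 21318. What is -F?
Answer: 64290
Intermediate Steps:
F = -64290
-F = -1*(-64290) = 64290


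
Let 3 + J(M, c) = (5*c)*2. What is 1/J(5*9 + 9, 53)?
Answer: 1/527 ≈ 0.0018975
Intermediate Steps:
J(M, c) = -3 + 10*c (J(M, c) = -3 + (5*c)*2 = -3 + 10*c)
1/J(5*9 + 9, 53) = 1/(-3 + 10*53) = 1/(-3 + 530) = 1/527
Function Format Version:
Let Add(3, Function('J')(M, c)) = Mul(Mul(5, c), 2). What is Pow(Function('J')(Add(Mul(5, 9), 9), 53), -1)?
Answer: Rational(1, 527) ≈ 0.0018975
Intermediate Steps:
Function('J')(M, c) = Add(-3, Mul(10, c)) (Function('J')(M, c) = Add(-3, Mul(Mul(5, c), 2)) = Add(-3, Mul(10, c)))
Pow(Function('J')(Add(Mul(5, 9), 9), 53), -1) = Pow(Add(-3, Mul(10, 53)), -1) = Pow(Add(-3, 530), -1) = Pow(527, -1) = Rational(1, 527)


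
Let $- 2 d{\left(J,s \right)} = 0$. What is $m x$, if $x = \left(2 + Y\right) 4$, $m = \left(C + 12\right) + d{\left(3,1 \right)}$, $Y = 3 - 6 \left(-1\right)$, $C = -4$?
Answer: $352$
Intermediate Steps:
$d{\left(J,s \right)} = 0$ ($d{\left(J,s \right)} = \left(- \frac{1}{2}\right) 0 = 0$)
$Y = 9$ ($Y = 3 - -6 = 3 + 6 = 9$)
$m = 8$ ($m = \left(-4 + 12\right) + 0 = 8 + 0 = 8$)
$x = 44$ ($x = \left(2 + 9\right) 4 = 11 \cdot 4 = 44$)
$m x = 8 \cdot 44 = 352$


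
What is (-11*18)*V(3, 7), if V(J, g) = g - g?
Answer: 0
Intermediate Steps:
V(J, g) = 0
(-11*18)*V(3, 7) = -11*18*0 = -198*0 = 0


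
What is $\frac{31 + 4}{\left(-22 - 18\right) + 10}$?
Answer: $- \frac{7}{6} \approx -1.1667$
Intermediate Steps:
$\frac{31 + 4}{\left(-22 - 18\right) + 10} = \frac{35}{\left(-22 - 18\right) + 10} = \frac{35}{-40 + 10} = \frac{35}{-30} = 35 \left(- \frac{1}{30}\right) = - \frac{7}{6}$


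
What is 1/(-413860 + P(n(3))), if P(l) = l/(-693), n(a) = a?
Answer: -231/95601661 ≈ -2.4163e-6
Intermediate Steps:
P(l) = -l/693 (P(l) = l*(-1/693) = -l/693)
1/(-413860 + P(n(3))) = 1/(-413860 - 1/693*3) = 1/(-413860 - 1/231) = 1/(-95601661/231) = -231/95601661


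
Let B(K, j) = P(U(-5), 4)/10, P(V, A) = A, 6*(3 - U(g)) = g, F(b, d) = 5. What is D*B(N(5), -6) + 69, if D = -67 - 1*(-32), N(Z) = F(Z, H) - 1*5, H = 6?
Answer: 55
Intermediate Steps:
U(g) = 3 - g/6
N(Z) = 0 (N(Z) = 5 - 1*5 = 5 - 5 = 0)
B(K, j) = ⅖ (B(K, j) = 4/10 = 4*(⅒) = ⅖)
D = -35 (D = -67 + 32 = -35)
D*B(N(5), -6) + 69 = -35*⅖ + 69 = -14 + 69 = 55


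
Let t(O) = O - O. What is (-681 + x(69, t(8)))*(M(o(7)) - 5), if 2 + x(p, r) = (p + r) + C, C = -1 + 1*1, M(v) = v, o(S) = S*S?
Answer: -27016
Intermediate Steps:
o(S) = S²
C = 0 (C = -1 + 1 = 0)
t(O) = 0
x(p, r) = -2 + p + r (x(p, r) = -2 + ((p + r) + 0) = -2 + (p + r) = -2 + p + r)
(-681 + x(69, t(8)))*(M(o(7)) - 5) = (-681 + (-2 + 69 + 0))*(7² - 5) = (-681 + 67)*(49 - 5) = -614*44 = -27016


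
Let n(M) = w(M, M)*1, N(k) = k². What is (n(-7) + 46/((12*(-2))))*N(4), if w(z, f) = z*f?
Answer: 2260/3 ≈ 753.33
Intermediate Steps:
w(z, f) = f*z
n(M) = M² (n(M) = (M*M)*1 = M²*1 = M²)
(n(-7) + 46/((12*(-2))))*N(4) = ((-7)² + 46/((12*(-2))))*4² = (49 + 46/(-24))*16 = (49 + 46*(-1/24))*16 = (49 - 23/12)*16 = (565/12)*16 = 2260/3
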